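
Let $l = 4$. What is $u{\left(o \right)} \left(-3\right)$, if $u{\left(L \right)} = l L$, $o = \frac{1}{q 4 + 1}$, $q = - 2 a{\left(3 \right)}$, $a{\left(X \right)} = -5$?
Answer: $- \frac{12}{41} \approx -0.29268$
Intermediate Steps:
$q = 10$ ($q = \left(-2\right) \left(-5\right) = 10$)
$o = \frac{1}{41}$ ($o = \frac{1}{10 \cdot 4 + 1} = \frac{1}{40 + 1} = \frac{1}{41} \approx 0.02439$)
$u{\left(L \right)} = 4 L$
$u{\left(o \right)} \left(-3\right) = 4 \cdot \frac{1}{41} \left(-3\right) = \frac{4}{41} \left(-3\right) = - \frac{12}{41}$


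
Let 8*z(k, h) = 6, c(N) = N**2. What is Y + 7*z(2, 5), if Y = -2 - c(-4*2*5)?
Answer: -6387/4 ≈ -1596.8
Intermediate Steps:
z(k, h) = 3/4 (z(k, h) = (1/8)*6 = 3/4)
Y = -1602 (Y = -2 - (-4*2*5)**2 = -2 - (-8*5)**2 = -2 - 1*(-40)**2 = -2 - 1*1600 = -2 - 1600 = -1602)
Y + 7*z(2, 5) = -1602 + 7*(3/4) = -1602 + 21/4 = -6387/4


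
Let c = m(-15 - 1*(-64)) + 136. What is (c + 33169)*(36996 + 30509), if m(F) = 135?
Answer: 2257367200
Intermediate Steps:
c = 271 (c = 135 + 136 = 271)
(c + 33169)*(36996 + 30509) = (271 + 33169)*(36996 + 30509) = 33440*67505 = 2257367200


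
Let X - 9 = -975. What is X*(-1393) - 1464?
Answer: 1344174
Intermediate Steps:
X = -966 (X = 9 - 975 = -966)
X*(-1393) - 1464 = -966*(-1393) - 1464 = 1345638 - 1464 = 1344174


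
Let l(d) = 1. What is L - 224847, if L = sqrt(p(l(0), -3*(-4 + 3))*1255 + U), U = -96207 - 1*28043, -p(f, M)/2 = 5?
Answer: -224847 + 60*I*sqrt(38) ≈ -2.2485e+5 + 369.86*I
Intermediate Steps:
p(f, M) = -10 (p(f, M) = -2*5 = -10)
U = -124250 (U = -96207 - 28043 = -124250)
L = 60*I*sqrt(38) (L = sqrt(-10*1255 - 124250) = sqrt(-12550 - 124250) = sqrt(-136800) = 60*I*sqrt(38) ≈ 369.86*I)
L - 224847 = 60*I*sqrt(38) - 224847 = -224847 + 60*I*sqrt(38)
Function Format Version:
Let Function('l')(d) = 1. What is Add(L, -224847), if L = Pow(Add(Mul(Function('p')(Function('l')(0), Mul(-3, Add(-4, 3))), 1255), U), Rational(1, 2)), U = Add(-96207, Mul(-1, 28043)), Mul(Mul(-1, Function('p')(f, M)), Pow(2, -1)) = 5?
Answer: Add(-224847, Mul(60, I, Pow(38, Rational(1, 2)))) ≈ Add(-2.2485e+5, Mul(369.86, I))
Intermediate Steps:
Function('p')(f, M) = -10 (Function('p')(f, M) = Mul(-2, 5) = -10)
U = -124250 (U = Add(-96207, -28043) = -124250)
L = Mul(60, I, Pow(38, Rational(1, 2))) (L = Pow(Add(Mul(-10, 1255), -124250), Rational(1, 2)) = Pow(Add(-12550, -124250), Rational(1, 2)) = Pow(-136800, Rational(1, 2)) = Mul(60, I, Pow(38, Rational(1, 2))) ≈ Mul(369.86, I))
Add(L, -224847) = Add(Mul(60, I, Pow(38, Rational(1, 2))), -224847) = Add(-224847, Mul(60, I, Pow(38, Rational(1, 2))))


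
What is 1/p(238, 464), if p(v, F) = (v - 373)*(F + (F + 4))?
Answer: -1/125820 ≈ -7.9479e-6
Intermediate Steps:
p(v, F) = (-373 + v)*(4 + 2*F) (p(v, F) = (-373 + v)*(F + (4 + F)) = (-373 + v)*(4 + 2*F))
1/p(238, 464) = 1/(-1492 - 746*464 + 4*238 + 2*464*238) = 1/(-1492 - 346144 + 952 + 220864) = 1/(-125820) = -1/125820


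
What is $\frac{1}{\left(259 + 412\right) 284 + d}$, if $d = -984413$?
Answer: $- \frac{1}{793849} \approx -1.2597 \cdot 10^{-6}$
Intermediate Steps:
$\frac{1}{\left(259 + 412\right) 284 + d} = \frac{1}{\left(259 + 412\right) 284 - 984413} = \frac{1}{671 \cdot 284 - 984413} = \frac{1}{190564 - 984413} = \frac{1}{-793849} = - \frac{1}{793849}$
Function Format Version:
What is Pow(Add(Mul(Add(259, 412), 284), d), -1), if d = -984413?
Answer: Rational(-1, 793849) ≈ -1.2597e-6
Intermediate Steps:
Pow(Add(Mul(Add(259, 412), 284), d), -1) = Pow(Add(Mul(Add(259, 412), 284), -984413), -1) = Pow(Add(Mul(671, 284), -984413), -1) = Pow(Add(190564, -984413), -1) = Pow(-793849, -1) = Rational(-1, 793849)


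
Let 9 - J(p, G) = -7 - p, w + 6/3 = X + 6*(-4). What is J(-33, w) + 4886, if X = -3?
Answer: 4869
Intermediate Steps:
w = -29 (w = -2 + (-3 + 6*(-4)) = -2 + (-3 - 24) = -2 - 27 = -29)
J(p, G) = 16 + p (J(p, G) = 9 - (-7 - p) = 9 + (7 + p) = 16 + p)
J(-33, w) + 4886 = (16 - 33) + 4886 = -17 + 4886 = 4869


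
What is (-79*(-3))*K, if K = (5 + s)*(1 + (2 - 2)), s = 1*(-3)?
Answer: 474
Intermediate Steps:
s = -3
K = 2 (K = (5 - 3)*(1 + (2 - 2)) = 2*(1 + 0) = 2*1 = 2)
(-79*(-3))*K = -79*(-3)*2 = 237*2 = 474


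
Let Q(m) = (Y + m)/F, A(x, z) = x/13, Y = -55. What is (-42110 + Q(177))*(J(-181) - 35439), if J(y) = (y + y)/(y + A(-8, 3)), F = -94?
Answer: 165595870791563/110967 ≈ 1.4923e+9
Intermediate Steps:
A(x, z) = x/13 (A(x, z) = x*(1/13) = x/13)
J(y) = 2*y/(-8/13 + y) (J(y) = (y + y)/(y + (1/13)*(-8)) = (2*y)/(y - 8/13) = (2*y)/(-8/13 + y) = 2*y/(-8/13 + y))
Q(m) = 55/94 - m/94 (Q(m) = (-55 + m)/(-94) = (-55 + m)*(-1/94) = 55/94 - m/94)
(-42110 + Q(177))*(J(-181) - 35439) = (-42110 + (55/94 - 1/94*177))*(26*(-181)/(-8 + 13*(-181)) - 35439) = (-42110 + (55/94 - 177/94))*(26*(-181)/(-8 - 2353) - 35439) = (-42110 - 61/47)*(26*(-181)/(-2361) - 35439) = -1979231*(26*(-181)*(-1/2361) - 35439)/47 = -1979231*(4706/2361 - 35439)/47 = -1979231/47*(-83666773/2361) = 165595870791563/110967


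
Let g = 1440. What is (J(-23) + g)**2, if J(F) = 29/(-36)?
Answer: 2684379721/1296 ≈ 2.0713e+6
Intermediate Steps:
J(F) = -29/36 (J(F) = 29*(-1/36) = -29/36)
(J(-23) + g)**2 = (-29/36 + 1440)**2 = (51811/36)**2 = 2684379721/1296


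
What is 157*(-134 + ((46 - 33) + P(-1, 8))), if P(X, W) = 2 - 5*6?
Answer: -23393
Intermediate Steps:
P(X, W) = -28 (P(X, W) = 2 - 30 = -28)
157*(-134 + ((46 - 33) + P(-1, 8))) = 157*(-134 + ((46 - 33) - 28)) = 157*(-134 + (13 - 28)) = 157*(-134 - 15) = 157*(-149) = -23393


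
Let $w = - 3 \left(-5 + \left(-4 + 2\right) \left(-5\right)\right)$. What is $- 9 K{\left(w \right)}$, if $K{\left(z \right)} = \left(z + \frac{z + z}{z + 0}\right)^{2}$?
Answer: $-1521$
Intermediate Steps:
$w = -15$ ($w = - 3 \left(-5 - -10\right) = - 3 \left(-5 + 10\right) = \left(-3\right) 5 = -15$)
$K{\left(z \right)} = \left(2 + z\right)^{2}$ ($K{\left(z \right)} = \left(z + \frac{2 z}{z}\right)^{2} = \left(z + 2\right)^{2} = \left(2 + z\right)^{2}$)
$- 9 K{\left(w \right)} = - 9 \left(2 - 15\right)^{2} = - 9 \left(-13\right)^{2} = \left(-9\right) 169 = -1521$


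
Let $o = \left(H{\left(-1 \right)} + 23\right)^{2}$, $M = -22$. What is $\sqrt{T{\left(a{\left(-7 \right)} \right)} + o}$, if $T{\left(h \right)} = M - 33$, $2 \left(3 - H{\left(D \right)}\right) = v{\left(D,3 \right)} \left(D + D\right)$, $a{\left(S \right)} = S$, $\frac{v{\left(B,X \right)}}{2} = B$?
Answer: $\sqrt{521} \approx 22.825$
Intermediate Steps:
$v{\left(B,X \right)} = 2 B$
$H{\left(D \right)} = 3 - 2 D^{2}$ ($H{\left(D \right)} = 3 - \frac{2 D \left(D + D\right)}{2} = 3 - \frac{2 D 2 D}{2} = 3 - \frac{4 D^{2}}{2} = 3 - 2 D^{2}$)
$T{\left(h \right)} = -55$ ($T{\left(h \right)} = -22 - 33 = -55$)
$o = 576$ ($o = \left(\left(3 - 2 \left(-1\right)^{2}\right) + 23\right)^{2} = \left(\left(3 - 2\right) + 23\right)^{2} = \left(1 + 23\right)^{2} = 24^{2} = 576$)
$\sqrt{T{\left(a{\left(-7 \right)} \right)} + o} = \sqrt{-55 + 576} = \sqrt{521}$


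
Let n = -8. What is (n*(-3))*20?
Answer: 480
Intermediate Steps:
(n*(-3))*20 = -8*(-3)*20 = 24*20 = 480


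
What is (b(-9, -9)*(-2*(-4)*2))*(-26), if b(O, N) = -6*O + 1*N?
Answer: -18720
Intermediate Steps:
b(O, N) = N - 6*O (b(O, N) = -6*O + N = N - 6*O)
(b(-9, -9)*(-2*(-4)*2))*(-26) = ((-9 - 6*(-9))*(-2*(-4)*2))*(-26) = ((-9 + 54)*(8*2))*(-26) = (45*16)*(-26) = 720*(-26) = -18720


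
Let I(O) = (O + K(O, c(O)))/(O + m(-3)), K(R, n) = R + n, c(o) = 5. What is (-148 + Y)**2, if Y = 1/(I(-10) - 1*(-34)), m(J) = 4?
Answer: 116683204/5329 ≈ 21896.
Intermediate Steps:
I(O) = (5 + 2*O)/(4 + O) (I(O) = (O + (O + 5))/(O + 4) = (O + (5 + O))/(4 + O) = (5 + 2*O)/(4 + O))
Y = 2/73 (Y = 1/((5 + 2*(-10))/(4 - 10) - 1*(-34)) = 1/((5 - 20)/(-6) + 34) = 1/(-1/6*(-15) + 34) = 1/(5/2 + 34) = 1/(73/2) = 2/73 ≈ 0.027397)
(-148 + Y)**2 = (-148 + 2/73)**2 = (-10802/73)**2 = 116683204/5329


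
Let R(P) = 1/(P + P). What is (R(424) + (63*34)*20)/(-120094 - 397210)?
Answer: -36328321/438673792 ≈ -0.082814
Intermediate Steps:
R(P) = 1/(2*P)
(R(424) + (63*34)*20)/(-120094 - 397210) = ((1/2)/424 + (63*34)*20)/(-120094 - 397210) = ((1/2)*(1/424) + 2142*20)/(-517304) = (1/848 + 42840)*(-1/517304) = (36328321/848)*(-1/517304) = -36328321/438673792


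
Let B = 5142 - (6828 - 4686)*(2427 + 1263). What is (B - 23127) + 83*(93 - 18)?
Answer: -7915740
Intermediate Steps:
B = -7898838 (B = 5142 - 2142*3690 = 5142 - 1*7903980 = 5142 - 7903980 = -7898838)
(B - 23127) + 83*(93 - 18) = (-7898838 - 23127) + 83*(93 - 18) = -7921965 + 83*75 = -7921965 + 6225 = -7915740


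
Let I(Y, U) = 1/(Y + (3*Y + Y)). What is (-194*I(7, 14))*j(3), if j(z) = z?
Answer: -582/35 ≈ -16.629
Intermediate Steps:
I(Y, U) = 1/(5*Y) (I(Y, U) = 1/(Y + 4*Y) = 1/(5*Y))
(-194*I(7, 14))*j(3) = -194/(5*7)*3 = -194*1/35*3 = -194/35*3 = -582/35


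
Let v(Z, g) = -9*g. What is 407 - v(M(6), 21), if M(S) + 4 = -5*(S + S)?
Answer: 596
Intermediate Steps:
M(S) = -4 - 10*S (M(S) = -4 - 5*(S + S) = -4 - 10*S)
407 - v(M(6), 21) = 407 - (-9)*21 = 407 - 1*(-189) = 407 + 189 = 596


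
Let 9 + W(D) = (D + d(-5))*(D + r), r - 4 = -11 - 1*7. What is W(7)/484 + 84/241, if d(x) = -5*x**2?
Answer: 237553/116644 ≈ 2.0366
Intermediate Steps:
r = -14 (r = 4 + (-11 - 1*7) = 4 + (-11 - 7) = 4 - 18 = -14)
W(D) = -9 + (-125 + D)*(-14 + D) (W(D) = -9 + (D - 5*(-5)**2)*(D - 14) = -9 + (D - 5*25)*(-14 + D) = -9 + (D - 125)*(-14 + D) = -9 + (-125 + D)*(-14 + D))
W(7)/484 + 84/241 = (1741 + 7**2 - 139*7)/484 + 84/241 = (1741 + 49 - 973)*(1/484) + 84*(1/241) = 817*(1/484) + 84/241 = 817/484 + 84/241 = 237553/116644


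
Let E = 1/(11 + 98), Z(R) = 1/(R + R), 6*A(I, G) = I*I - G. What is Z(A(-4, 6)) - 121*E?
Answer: -883/1090 ≈ -0.81009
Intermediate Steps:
A(I, G) = -G/6 + I²/6 (A(I, G) = (I*I - G)/6 = (I² - G)/6 = -G/6 + I²/6)
Z(R) = 1/(2*R)
E = 1/109 ≈ 0.0091743
Z(A(-4, 6)) - 121*E = 1/(2*(-⅙*6 + (⅙)*(-4)²)) - 121*1/109 = 1/(2*(-1 + (⅙)*16)) - 121/109 = 1/(2*(-1 + 8/3)) - 121/109 = 1/(2*(5/3)) - 121/109 = (½)*(⅗) - 121/109 = 3/10 - 121/109 = -883/1090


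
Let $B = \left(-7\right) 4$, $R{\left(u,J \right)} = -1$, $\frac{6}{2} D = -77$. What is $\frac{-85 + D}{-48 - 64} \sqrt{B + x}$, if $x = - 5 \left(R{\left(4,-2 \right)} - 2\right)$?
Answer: $\frac{83 i \sqrt{13}}{84} \approx 3.5626 i$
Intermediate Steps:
$D = - \frac{77}{3}$ ($D = \frac{1}{3} \left(-77\right) = - \frac{77}{3} \approx -25.667$)
$x = 15$ ($x = - 5 \left(-1 - 2\right) = \left(-5\right) \left(-3\right) = 15$)
$B = -28$
$\frac{-85 + D}{-48 - 64} \sqrt{B + x} = \frac{-85 - \frac{77}{3}}{-48 - 64} \sqrt{-28 + 15} = - \frac{332}{3 \left(-112\right)} \sqrt{-13} = \left(- \frac{332}{3}\right) \left(- \frac{1}{112}\right) i \sqrt{13} = \frac{83 i \sqrt{13}}{84}$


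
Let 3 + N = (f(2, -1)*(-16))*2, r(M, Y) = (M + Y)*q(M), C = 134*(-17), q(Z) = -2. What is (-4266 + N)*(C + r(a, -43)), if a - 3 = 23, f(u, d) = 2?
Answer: 9723252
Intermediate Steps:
a = 26 (a = 3 + 23 = 26)
C = -2278
r(M, Y) = -2*M - 2*Y (r(M, Y) = (M + Y)*(-2) = -2*M - 2*Y)
N = -67 (N = -3 + (2*(-16))*2 = -3 - 32*2 = -3 - 64 = -67)
(-4266 + N)*(C + r(a, -43)) = (-4266 - 67)*(-2278 + (-2*26 - 2*(-43))) = -4333*(-2278 + (-52 + 86)) = -4333*(-2278 + 34) = -4333*(-2244) = 9723252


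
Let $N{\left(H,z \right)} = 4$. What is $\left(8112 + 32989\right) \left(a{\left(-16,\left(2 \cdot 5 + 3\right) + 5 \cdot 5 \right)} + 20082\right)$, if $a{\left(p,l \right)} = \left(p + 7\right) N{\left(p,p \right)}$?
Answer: $823910646$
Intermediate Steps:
$a{\left(p,l \right)} = 28 + 4 p$ ($a{\left(p,l \right)} = \left(p + 7\right) 4 = \left(7 + p\right) 4 = 28 + 4 p$)
$\left(8112 + 32989\right) \left(a{\left(-16,\left(2 \cdot 5 + 3\right) + 5 \cdot 5 \right)} + 20082\right) = \left(8112 + 32989\right) \left(\left(28 + 4 \left(-16\right)\right) + 20082\right) = 41101 \left(\left(28 - 64\right) + 20082\right) = 41101 \left(-36 + 20082\right) = 41101 \cdot 20046 = 823910646$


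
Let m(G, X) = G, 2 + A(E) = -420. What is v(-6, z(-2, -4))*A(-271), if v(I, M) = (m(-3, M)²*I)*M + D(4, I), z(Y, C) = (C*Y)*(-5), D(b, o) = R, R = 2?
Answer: -912364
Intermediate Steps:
A(E) = -422 (A(E) = -2 - 420 = -422)
D(b, o) = 2
z(Y, C) = -5*C*Y
v(I, M) = 2 + 9*I*M (v(I, M) = ((-3)²*I)*M + 2 = (9*I)*M + 2 = 9*I*M + 2 = 2 + 9*I*M)
v(-6, z(-2, -4))*A(-271) = (2 + 9*(-6)*(-5*(-4)*(-2)))*(-422) = (2 + 9*(-6)*(-40))*(-422) = (2 + 2160)*(-422) = 2162*(-422) = -912364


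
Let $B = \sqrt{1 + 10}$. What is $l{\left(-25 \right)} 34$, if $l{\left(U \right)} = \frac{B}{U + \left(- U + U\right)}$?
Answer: $- \frac{34 \sqrt{11}}{25} \approx -4.5106$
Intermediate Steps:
$B = \sqrt{11} \approx 3.3166$
$l{\left(U \right)} = \frac{\sqrt{11}}{U}$ ($l{\left(U \right)} = \frac{\sqrt{11}}{U + \left(- U + U\right)} = \frac{\sqrt{11}}{U + 0} = \frac{\sqrt{11}}{U}$)
$l{\left(-25 \right)} 34 = \frac{\sqrt{11}}{-25} \cdot 34 = \sqrt{11} \left(- \frac{1}{25}\right) 34 = - \frac{\sqrt{11}}{25} \cdot 34 = - \frac{34 \sqrt{11}}{25}$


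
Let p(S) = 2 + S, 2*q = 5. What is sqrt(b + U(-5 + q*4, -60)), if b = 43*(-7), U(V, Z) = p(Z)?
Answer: I*sqrt(359) ≈ 18.947*I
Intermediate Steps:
q = 5/2 (q = (1/2)*5 = 5/2 ≈ 2.5000)
U(V, Z) = 2 + Z
b = -301
sqrt(b + U(-5 + q*4, -60)) = sqrt(-301 + (2 - 60)) = sqrt(-301 - 58) = sqrt(-359) = I*sqrt(359)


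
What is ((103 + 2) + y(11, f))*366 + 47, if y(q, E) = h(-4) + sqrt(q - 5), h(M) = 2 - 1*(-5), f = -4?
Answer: 41039 + 366*sqrt(6) ≈ 41936.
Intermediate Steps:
h(M) = 7 (h(M) = 2 + 5 = 7)
y(q, E) = 7 + sqrt(-5 + q) (y(q, E) = 7 + sqrt(q - 5) = 7 + sqrt(-5 + q))
((103 + 2) + y(11, f))*366 + 47 = ((103 + 2) + (7 + sqrt(-5 + 11)))*366 + 47 = (105 + (7 + sqrt(6)))*366 + 47 = (112 + sqrt(6))*366 + 47 = (40992 + 366*sqrt(6)) + 47 = 41039 + 366*sqrt(6)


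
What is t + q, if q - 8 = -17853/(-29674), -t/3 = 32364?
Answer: -2880852763/29674 ≈ -97083.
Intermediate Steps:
t = -97092 (t = -3*32364 = -97092)
q = 255245/29674 (q = 8 - 17853/(-29674) = 8 - 17853*(-1/29674) = 8 + 17853/29674 = 255245/29674 ≈ 8.6016)
t + q = -97092 + 255245/29674 = -2880852763/29674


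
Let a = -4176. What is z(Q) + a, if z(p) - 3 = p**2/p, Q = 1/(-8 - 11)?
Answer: -79288/19 ≈ -4173.1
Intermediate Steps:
Q = -1/19 (Q = 1/(-19) = -1/19 ≈ -0.052632)
z(p) = 3 + p (z(p) = 3 + p**2/p = 3 + p)
z(Q) + a = (3 - 1/19) - 4176 = 56/19 - 4176 = -79288/19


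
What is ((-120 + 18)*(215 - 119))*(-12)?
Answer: 117504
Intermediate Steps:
((-120 + 18)*(215 - 119))*(-12) = -102*96*(-12) = -9792*(-12) = 117504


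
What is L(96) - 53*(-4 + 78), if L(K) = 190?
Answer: -3732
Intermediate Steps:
L(96) - 53*(-4 + 78) = 190 - 53*(-4 + 78) = 190 - 53*74 = 190 - 3922 = -3732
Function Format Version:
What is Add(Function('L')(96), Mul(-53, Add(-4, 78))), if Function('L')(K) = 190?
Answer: -3732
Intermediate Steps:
Add(Function('L')(96), Mul(-53, Add(-4, 78))) = Add(190, Mul(-53, Add(-4, 78))) = Add(190, Mul(-53, 74)) = Add(190, -3922) = -3732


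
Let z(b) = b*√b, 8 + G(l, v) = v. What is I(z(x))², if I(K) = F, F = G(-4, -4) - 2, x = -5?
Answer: 196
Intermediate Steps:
G(l, v) = -8 + v
z(b) = b^(3/2)
F = -14 (F = (-8 - 4) - 2 = -12 - 2 = -14)
I(K) = -14
I(z(x))² = (-14)² = 196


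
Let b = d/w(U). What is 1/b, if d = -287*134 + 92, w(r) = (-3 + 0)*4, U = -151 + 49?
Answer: 6/19183 ≈ 0.00031278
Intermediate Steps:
U = -102
w(r) = -12 (w(r) = -3*4 = -12)
d = -38366 (d = -38458 + 92 = -38366)
b = 19183/6 (b = -38366/(-12) = -38366*(-1/12) = 19183/6 ≈ 3197.2)
1/b = 1/(19183/6) = 6/19183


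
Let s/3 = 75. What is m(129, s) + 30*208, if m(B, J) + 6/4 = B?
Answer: 12735/2 ≈ 6367.5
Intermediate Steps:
s = 225 (s = 3*75 = 225)
m(B, J) = -3/2 + B
m(129, s) + 30*208 = (-3/2 + 129) + 30*208 = 255/2 + 6240 = 12735/2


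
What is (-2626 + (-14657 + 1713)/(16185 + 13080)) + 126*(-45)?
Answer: -242795384/29265 ≈ -8296.4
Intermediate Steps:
(-2626 + (-14657 + 1713)/(16185 + 13080)) + 126*(-45) = (-2626 - 12944/29265) - 5670 = -76862834/29265 - 5670 = -242795384/29265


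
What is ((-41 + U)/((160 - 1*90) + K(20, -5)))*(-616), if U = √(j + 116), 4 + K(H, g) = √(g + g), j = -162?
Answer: 833448/2183 - 616*√115/2183 - 20328*I*√46/2183 - 12628*I*√10/2183 ≈ 378.76 - 81.45*I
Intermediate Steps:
K(H, g) = -4 + √2*√g (K(H, g) = -4 + √(g + g) = -4 + √(2*g) = -4 + √2*√g)
U = I*√46 (U = √(-162 + 116) = √(-46) = I*√46 ≈ 6.7823*I)
((-41 + U)/((160 - 1*90) + K(20, -5)))*(-616) = ((-41 + I*√46)/((160 - 1*90) + (-4 + √2*√(-5))))*(-616) = ((-41 + I*√46)/((160 - 90) + (-4 + √2*(I*√5))))*(-616) = ((-41 + I*√46)/(70 + (-4 + I*√10)))*(-616) = ((-41 + I*√46)/(66 + I*√10))*(-616) = -616*(-41 + I*√46)/(66 + I*√10)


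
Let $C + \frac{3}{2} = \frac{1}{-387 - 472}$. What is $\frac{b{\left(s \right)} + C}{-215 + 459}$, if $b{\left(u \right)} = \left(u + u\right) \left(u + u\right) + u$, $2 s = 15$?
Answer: $\frac{49607}{52399} \approx 0.94672$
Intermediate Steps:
$s = \frac{15}{2}$ ($s = \frac{1}{2} \cdot 15 = \frac{15}{2} \approx 7.5$)
$b{\left(u \right)} = u + 4 u^{2}$ ($b{\left(u \right)} = 2 u 2 u + u = 4 u^{2} + u = u + 4 u^{2}$)
$C = - \frac{2579}{1718}$ ($C = - \frac{3}{2} + \frac{1}{-387 - 472} = - \frac{3}{2} + \frac{1}{-859} = - \frac{3}{2} - \frac{1}{859} = - \frac{2579}{1718} \approx -1.5012$)
$\frac{b{\left(s \right)} + C}{-215 + 459} = \frac{\frac{15 \left(1 + 4 \cdot \frac{15}{2}\right)}{2} - \frac{2579}{1718}}{-215 + 459} = \frac{\frac{15 \left(1 + 30\right)}{2} - \frac{2579}{1718}}{244} = \left(\frac{15}{2} \cdot 31 - \frac{2579}{1718}\right) \frac{1}{244} = \left(\frac{465}{2} - \frac{2579}{1718}\right) \frac{1}{244} = \frac{198428}{859} \cdot \frac{1}{244} = \frac{49607}{52399}$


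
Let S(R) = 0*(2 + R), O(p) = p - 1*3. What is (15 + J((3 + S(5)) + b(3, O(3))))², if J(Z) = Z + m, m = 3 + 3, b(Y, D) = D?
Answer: 576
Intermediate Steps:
O(p) = -3 + p (O(p) = p - 3 = -3 + p)
S(R) = 0
m = 6
J(Z) = 6 + Z (J(Z) = Z + 6 = 6 + Z)
(15 + J((3 + S(5)) + b(3, O(3))))² = (15 + (6 + ((3 + 0) + (-3 + 3))))² = (15 + (6 + (3 + 0)))² = (15 + (6 + 3))² = (15 + 9)² = 24² = 576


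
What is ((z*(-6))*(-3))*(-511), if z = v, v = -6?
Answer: 55188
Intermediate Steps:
z = -6
((z*(-6))*(-3))*(-511) = (-6*(-6)*(-3))*(-511) = (36*(-3))*(-511) = -108*(-511) = 55188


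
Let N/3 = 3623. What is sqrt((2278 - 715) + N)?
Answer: 4*sqrt(777) ≈ 111.50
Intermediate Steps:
N = 10869 (N = 3*3623 = 10869)
sqrt((2278 - 715) + N) = sqrt((2278 - 715) + 10869) = sqrt(1563 + 10869) = sqrt(12432) = 4*sqrt(777)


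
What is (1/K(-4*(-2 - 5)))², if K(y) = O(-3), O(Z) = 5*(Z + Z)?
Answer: 1/900 ≈ 0.0011111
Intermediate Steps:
O(Z) = 10*Z (O(Z) = 5*(2*Z) = 10*Z)
K(y) = -30 (K(y) = 10*(-3) = -30)
(1/K(-4*(-2 - 5)))² = (1/(-30))² = (-1/30)² = 1/900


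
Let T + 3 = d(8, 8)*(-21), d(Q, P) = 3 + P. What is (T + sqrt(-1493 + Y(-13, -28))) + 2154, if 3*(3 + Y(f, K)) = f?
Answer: 1920 + I*sqrt(13503)/3 ≈ 1920.0 + 38.734*I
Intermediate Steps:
Y(f, K) = -3 + f/3
T = -234 (T = -3 + (3 + 8)*(-21) = -3 + 11*(-21) = -3 - 231 = -234)
(T + sqrt(-1493 + Y(-13, -28))) + 2154 = (-234 + sqrt(-1493 + (-3 + (1/3)*(-13)))) + 2154 = (-234 + sqrt(-1493 + (-3 - 13/3))) + 2154 = (-234 + sqrt(-1493 - 22/3)) + 2154 = (-234 + sqrt(-4501/3)) + 2154 = (-234 + I*sqrt(13503)/3) + 2154 = 1920 + I*sqrt(13503)/3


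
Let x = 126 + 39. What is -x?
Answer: -165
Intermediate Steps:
x = 165
-x = -1*165 = -165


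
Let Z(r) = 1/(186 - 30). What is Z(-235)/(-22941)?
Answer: -1/3578796 ≈ -2.7942e-7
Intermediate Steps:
Z(r) = 1/156
Z(-235)/(-22941) = (1/156)/(-22941) = (1/156)*(-1/22941) = -1/3578796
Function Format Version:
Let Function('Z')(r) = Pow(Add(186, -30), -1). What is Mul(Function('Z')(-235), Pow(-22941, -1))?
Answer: Rational(-1, 3578796) ≈ -2.7942e-7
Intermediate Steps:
Function('Z')(r) = Rational(1, 156) (Function('Z')(r) = Pow(156, -1) = Rational(1, 156))
Mul(Function('Z')(-235), Pow(-22941, -1)) = Mul(Rational(1, 156), Pow(-22941, -1)) = Mul(Rational(1, 156), Rational(-1, 22941)) = Rational(-1, 3578796)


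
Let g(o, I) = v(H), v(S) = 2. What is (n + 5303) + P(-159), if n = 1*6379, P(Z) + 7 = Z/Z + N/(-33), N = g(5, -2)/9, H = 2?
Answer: 3467770/297 ≈ 11676.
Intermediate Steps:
g(o, I) = 2
N = 2/9 ≈ 0.22222
P(Z) = -1784/297 (P(Z) = -7 + (Z/Z + (2/9)/(-33)) = -7 + (1 + (2/9)*(-1/33)) = -7 + (1 - 2/297) = -7 + 295/297 = -1784/297)
n = 6379
(n + 5303) + P(-159) = (6379 + 5303) - 1784/297 = 11682 - 1784/297 = 3467770/297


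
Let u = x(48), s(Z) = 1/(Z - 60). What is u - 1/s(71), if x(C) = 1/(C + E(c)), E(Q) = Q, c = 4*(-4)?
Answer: -351/32 ≈ -10.969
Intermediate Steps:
c = -16
s(Z) = 1/(-60 + Z)
x(C) = 1/(-16 + C) (x(C) = 1/(C - 16) = 1/(-16 + C))
u = 1/32 (u = 1/(-16 + 48) = 1/32 ≈ 0.031250)
u - 1/s(71) = 1/32 - 1/(1/(-60 + 71)) = 1/32 - 1/(1/11) = 1/32 - 1/1/11 = 1/32 - 1*11 = 1/32 - 11 = -351/32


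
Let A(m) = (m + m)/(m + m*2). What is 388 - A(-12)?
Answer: 1162/3 ≈ 387.33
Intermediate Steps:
A(m) = 2/3 (A(m) = (2*m)/(m + 2*m) = (2*m)/((3*m)) = (2*m)*(1/(3*m)) = 2/3)
388 - A(-12) = 388 - 1*2/3 = 388 - 2/3 = 1162/3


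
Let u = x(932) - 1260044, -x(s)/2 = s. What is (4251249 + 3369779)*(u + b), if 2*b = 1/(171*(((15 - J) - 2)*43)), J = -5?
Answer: -636426604699730791/66177 ≈ -9.6170e+12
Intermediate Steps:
x(s) = -2*s
u = -1261908 (u = -2*932 - 1260044 = -1864 - 1260044 = -1261908)
b = 1/264708 (b = 1/(2*((171*(((15 - 1*(-5)) - 2)*43)))) = 1/(2*((171*(((15 + 5) - 2)*43)))) = 1/(2*((171*((20 - 2)*43)))) = 1/(2*((171*(18*43)))) = 1/(2*((171*774))) = (½)/132354 = (½)*(1/132354) = 1/264708 ≈ 3.7777e-6)
(4251249 + 3369779)*(u + b) = (4251249 + 3369779)*(-1261908 + 1/264708) = 7621028*(-334037142863/264708) = -636426604699730791/66177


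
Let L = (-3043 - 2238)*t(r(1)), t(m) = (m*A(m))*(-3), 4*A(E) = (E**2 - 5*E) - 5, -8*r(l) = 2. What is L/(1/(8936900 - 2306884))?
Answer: 48416572389/2 ≈ 2.4208e+10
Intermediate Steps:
r(l) = -1/4 (r(l) = -1/8*2 = -1/4)
A(E) = -5/4 - 5*E/4 + E**2/4 (A(E) = ((E**2 - 5*E) - 5)/4 = (-5 + E**2 - 5*E)/4 = -5/4 - 5*E/4 + E**2/4)
t(m) = -3*m*(-5/4 - 5*m/4 + m**2/4) (t(m) = (m*(-5/4 - 5*m/4 + m**2/4))*(-3) = -3*m*(-5/4 - 5*m/4 + m**2/4))
L = 934737/256 (L = (-3043 - 2238)*((3/4)*(-1/4)*(5 - (-1/4)**2 + 5*(-1/4))) = -15843*(-1)*(5 - 1*1/16 - 5/4)/(4*4) = -15843*(-1)*(5 - 1/16 - 5/4)/(4*4) = -15843*(-1)*59/(4*4*16) = -5281*(-177/256) = 934737/256 ≈ 3651.3)
L/(1/(8936900 - 2306884)) = 934737/(256*(1/(8936900 - 2306884))) = 934737/(256*(1/6630016)) = (934737/256)*6630016 = 48416572389/2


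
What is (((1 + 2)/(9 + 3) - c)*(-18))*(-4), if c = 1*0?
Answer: 18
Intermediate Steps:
c = 0
(((1 + 2)/(9 + 3) - c)*(-18))*(-4) = (((1 + 2)/(9 + 3) - 1*0)*(-18))*(-4) = ((3/12 + 0)*(-18))*(-4) = ((3*(1/12) + 0)*(-18))*(-4) = ((1/4 + 0)*(-18))*(-4) = ((1/4)*(-18))*(-4) = -9/2*(-4) = 18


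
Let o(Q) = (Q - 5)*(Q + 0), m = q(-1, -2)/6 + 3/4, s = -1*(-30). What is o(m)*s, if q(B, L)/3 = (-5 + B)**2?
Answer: 61875/8 ≈ 7734.4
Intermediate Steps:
s = 30
q(B, L) = 3*(-5 + B)**2
m = 75/4 (m = (3*(-5 - 1)**2)/6 + 3/4 = (3*(-6)**2)*(1/6) + 3*(1/4) = (3*36)*(1/6) + 3/4 = 108*(1/6) + 3/4 = 18 + 3/4 = 75/4 ≈ 18.750)
o(Q) = Q*(-5 + Q) (o(Q) = (-5 + Q)*Q = Q*(-5 + Q))
o(m)*s = (75*(-5 + 75/4)/4)*30 = ((75/4)*(55/4))*30 = (4125/16)*30 = 61875/8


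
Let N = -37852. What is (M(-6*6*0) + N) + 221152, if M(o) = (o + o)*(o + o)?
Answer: 183300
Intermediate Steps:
M(o) = 4*o**2 (M(o) = (2*o)*(2*o) = 4*o**2)
(M(-6*6*0) + N) + 221152 = (4*(-6*6*0)**2 - 37852) + 221152 = (4*(-36*0)**2 - 37852) + 221152 = (4*0**2 - 37852) + 221152 = (4*0 - 37852) + 221152 = (0 - 37852) + 221152 = -37852 + 221152 = 183300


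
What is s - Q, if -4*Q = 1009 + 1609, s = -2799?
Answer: -4289/2 ≈ -2144.5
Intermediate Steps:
Q = -1309/2 (Q = -(1009 + 1609)/4 = -1/4*2618 = -1309/2 ≈ -654.50)
s - Q = -2799 - 1*(-1309/2) = -2799 + 1309/2 = -4289/2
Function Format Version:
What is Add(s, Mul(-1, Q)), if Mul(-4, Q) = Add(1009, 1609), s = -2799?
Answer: Rational(-4289, 2) ≈ -2144.5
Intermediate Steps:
Q = Rational(-1309, 2) (Q = Mul(Rational(-1, 4), Add(1009, 1609)) = Mul(Rational(-1, 4), 2618) = Rational(-1309, 2) ≈ -654.50)
Add(s, Mul(-1, Q)) = Add(-2799, Mul(-1, Rational(-1309, 2))) = Add(-2799, Rational(1309, 2)) = Rational(-4289, 2)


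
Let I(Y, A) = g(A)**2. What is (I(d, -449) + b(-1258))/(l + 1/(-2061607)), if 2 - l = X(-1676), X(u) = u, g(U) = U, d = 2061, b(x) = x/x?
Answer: 415624094414/3459376545 ≈ 120.14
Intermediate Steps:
b(x) = 1
I(Y, A) = A**2
l = 1678 (l = 2 - 1*(-1676) = 2 + 1676 = 1678)
(I(d, -449) + b(-1258))/(l + 1/(-2061607)) = ((-449)**2 + 1)/(1678 + 1/(-2061607)) = (201601 + 1)/(1678 - 1/2061607) = 201602/(3459376545/2061607) = 201602*(2061607/3459376545) = 415624094414/3459376545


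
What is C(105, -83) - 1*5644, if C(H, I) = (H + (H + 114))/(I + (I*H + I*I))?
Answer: -10774720/1909 ≈ -5644.2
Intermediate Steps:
C(H, I) = (114 + 2*H)/(I + I² + H*I) (C(H, I) = (H + (114 + H))/(I + (H*I + I²)) = (114 + 2*H)/(I + (I² + H*I)) = (114 + 2*H)/(I + I² + H*I))
C(105, -83) - 1*5644 = 2*(57 + 105)/(-83*(1 + 105 - 83)) - 1*5644 = 2*(-1/83)*162/23 - 5644 = 2*(-1/83)*(1/23)*162 - 5644 = -324/1909 - 5644 = -10774720/1909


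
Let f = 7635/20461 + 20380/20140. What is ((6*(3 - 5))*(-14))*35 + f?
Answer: 121181392964/20604227 ≈ 5881.4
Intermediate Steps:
f = 28538204/20604227 (f = 7635*(1/20461) + 20380*(1/20140) = 7635/20461 + 1019/1007 = 28538204/20604227 ≈ 1.3851)
((6*(3 - 5))*(-14))*35 + f = ((6*(3 - 5))*(-14))*35 + 28538204/20604227 = ((6*(-2))*(-14))*35 + 28538204/20604227 = -12*(-14)*35 + 28538204/20604227 = 168*35 + 28538204/20604227 = 5880 + 28538204/20604227 = 121181392964/20604227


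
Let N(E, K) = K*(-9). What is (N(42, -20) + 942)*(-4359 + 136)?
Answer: -4738206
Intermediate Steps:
N(E, K) = -9*K
(N(42, -20) + 942)*(-4359 + 136) = (-9*(-20) + 942)*(-4359 + 136) = (180 + 942)*(-4223) = 1122*(-4223) = -4738206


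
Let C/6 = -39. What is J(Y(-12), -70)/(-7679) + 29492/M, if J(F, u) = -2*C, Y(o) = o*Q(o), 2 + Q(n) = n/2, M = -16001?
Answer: -233957536/122871679 ≈ -1.9041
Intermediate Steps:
C = -234 (C = 6*(-39) = -234)
Q(n) = -2 + n/2
Y(o) = o*(-2 + o/2)
J(F, u) = 468 (J(F, u) = -2*(-234) = 468)
J(Y(-12), -70)/(-7679) + 29492/M = 468/(-7679) + 29492/(-16001) = 468*(-1/7679) + 29492*(-1/16001) = -468/7679 - 29492/16001 = -233957536/122871679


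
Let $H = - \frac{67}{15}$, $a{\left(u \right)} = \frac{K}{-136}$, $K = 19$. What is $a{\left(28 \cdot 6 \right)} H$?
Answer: $\frac{1273}{2040} \approx 0.62402$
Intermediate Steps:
$a{\left(u \right)} = - \frac{19}{136}$ ($a{\left(u \right)} = \frac{19}{-136} = 19 \left(- \frac{1}{136}\right) = - \frac{19}{136}$)
$H = - \frac{67}{15}$ ($H = \left(-67\right) \frac{1}{15} = - \frac{67}{15} \approx -4.4667$)
$a{\left(28 \cdot 6 \right)} H = \left(- \frac{19}{136}\right) \left(- \frac{67}{15}\right) = \frac{1273}{2040}$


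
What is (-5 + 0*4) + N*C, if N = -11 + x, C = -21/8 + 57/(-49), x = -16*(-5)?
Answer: -104425/392 ≈ -266.39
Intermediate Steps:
x = 80
C = -1485/392 (C = -21*1/8 + 57*(-1/49) = -21/8 - 57/49 = -1485/392 ≈ -3.7883)
N = 69 (N = -11 + 80 = 69)
(-5 + 0*4) + N*C = (-5 + 0*4) + 69*(-1485/392) = (-5 + 0) - 102465/392 = -5 - 102465/392 = -104425/392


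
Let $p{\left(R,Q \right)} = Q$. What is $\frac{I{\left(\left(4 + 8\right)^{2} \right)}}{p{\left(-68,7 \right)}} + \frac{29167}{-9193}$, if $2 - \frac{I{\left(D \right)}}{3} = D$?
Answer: $- \frac{4120387}{64351} \approx -64.03$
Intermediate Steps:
$I{\left(D \right)} = 6 - 3 D$
$\frac{I{\left(\left(4 + 8\right)^{2} \right)}}{p{\left(-68,7 \right)}} + \frac{29167}{-9193} = \frac{6 - 3 \left(4 + 8\right)^{2}}{7} + \frac{29167}{-9193} = \left(6 - 3 \cdot 12^{2}\right) \frac{1}{7} + 29167 \left(- \frac{1}{9193}\right) = \left(6 - 432\right) \frac{1}{7} - \frac{29167}{9193} = \left(-426\right) \frac{1}{7} - \frac{29167}{9193} = - \frac{426}{7} - \frac{29167}{9193} = - \frac{4120387}{64351}$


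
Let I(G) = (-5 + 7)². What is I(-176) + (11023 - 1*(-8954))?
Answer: 19981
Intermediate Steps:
I(G) = 4 (I(G) = 2² = 4)
I(-176) + (11023 - 1*(-8954)) = 4 + (11023 - 1*(-8954)) = 4 + (11023 + 8954) = 4 + 19977 = 19981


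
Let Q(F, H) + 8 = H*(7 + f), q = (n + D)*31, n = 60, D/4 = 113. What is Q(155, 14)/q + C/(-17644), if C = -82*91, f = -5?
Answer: 7424359/17502848 ≈ 0.42418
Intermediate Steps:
D = 452 (D = 4*113 = 452)
C = -7462
q = 15872 (q = (60 + 452)*31 = 512*31 = 15872)
Q(F, H) = -8 + 2*H (Q(F, H) = -8 + H*(7 - 5) = -8 + H*2 = -8 + 2*H)
Q(155, 14)/q + C/(-17644) = (-8 + 2*14)/15872 - 7462/(-17644) = (-8 + 28)*(1/15872) - 7462*(-1/17644) = 20*(1/15872) + 3731/8822 = 5/3968 + 3731/8822 = 7424359/17502848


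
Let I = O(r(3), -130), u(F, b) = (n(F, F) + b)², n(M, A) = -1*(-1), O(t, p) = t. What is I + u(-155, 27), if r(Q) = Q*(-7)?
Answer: 763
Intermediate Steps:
r(Q) = -7*Q
n(M, A) = 1
u(F, b) = (1 + b)²
I = -21 (I = -7*3 = -21)
I + u(-155, 27) = -21 + (1 + 27)² = -21 + 28² = -21 + 784 = 763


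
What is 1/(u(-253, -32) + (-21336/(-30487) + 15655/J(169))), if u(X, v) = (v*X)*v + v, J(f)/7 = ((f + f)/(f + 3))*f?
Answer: -6095174449/1579238769228514 ≈ -3.8596e-6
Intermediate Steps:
J(f) = 14*f²/(3 + f) (J(f) = 7*(((f + f)/(f + 3))*f) = 7*(((2*f)/(3 + f))*f) = 7*((2*f/(3 + f))*f) = 7*(2*f²/(3 + f)) = 14*f²/(3 + f))
u(X, v) = v + X*v² (u(X, v) = (X*v)*v + v = X*v² + v = v + X*v²)
1/(u(-253, -32) + (-21336/(-30487) + 15655/J(169))) = 1/(-32*(1 - 253*(-32)) + (-21336/(-30487) + 15655/((14*169²/(3 + 169))))) = 1/(-32*(1 + 8096) + (-21336*(-1/30487) + 15655/((14*28561/172)))) = 1/(-32*8097 + (21336/30487 + 15655/((14*28561*(1/172))))) = 1/(-259104 + (21336/30487 + 15655/(199927/86))) = 1/(-259104 + (21336/30487 + 15655*(86/199927))) = 1/(-259104 + (21336/30487 + 1346330/199927)) = 1/(-259104 + 45311205182/6095174449) = 1/(-1579238769228514/6095174449) = -6095174449/1579238769228514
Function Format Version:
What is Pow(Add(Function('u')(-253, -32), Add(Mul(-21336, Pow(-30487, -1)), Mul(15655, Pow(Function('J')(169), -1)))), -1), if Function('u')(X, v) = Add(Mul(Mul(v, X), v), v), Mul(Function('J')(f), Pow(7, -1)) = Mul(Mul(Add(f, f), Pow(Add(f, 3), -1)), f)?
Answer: Rational(-6095174449, 1579238769228514) ≈ -3.8596e-6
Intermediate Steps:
Function('J')(f) = Mul(14, Pow(f, 2), Pow(Add(3, f), -1)) (Function('J')(f) = Mul(7, Mul(Mul(Add(f, f), Pow(Add(f, 3), -1)), f)) = Mul(7, Mul(Mul(Mul(2, f), Pow(Add(3, f), -1)), f)) = Mul(7, Mul(Mul(2, f, Pow(Add(3, f), -1)), f)) = Mul(7, Mul(2, Pow(f, 2), Pow(Add(3, f), -1))) = Mul(14, Pow(f, 2), Pow(Add(3, f), -1)))
Function('u')(X, v) = Add(v, Mul(X, Pow(v, 2))) (Function('u')(X, v) = Add(Mul(Mul(X, v), v), v) = Add(Mul(X, Pow(v, 2)), v) = Add(v, Mul(X, Pow(v, 2))))
Pow(Add(Function('u')(-253, -32), Add(Mul(-21336, Pow(-30487, -1)), Mul(15655, Pow(Function('J')(169), -1)))), -1) = Pow(Add(Mul(-32, Add(1, Mul(-253, -32))), Add(Mul(-21336, Pow(-30487, -1)), Mul(15655, Pow(Mul(14, Pow(169, 2), Pow(Add(3, 169), -1)), -1)))), -1) = Pow(Add(Mul(-32, Add(1, 8096)), Add(Mul(-21336, Rational(-1, 30487)), Mul(15655, Pow(Mul(14, 28561, Pow(172, -1)), -1)))), -1) = Pow(Add(Mul(-32, 8097), Add(Rational(21336, 30487), Mul(15655, Pow(Mul(14, 28561, Rational(1, 172)), -1)))), -1) = Pow(Add(-259104, Add(Rational(21336, 30487), Mul(15655, Pow(Rational(199927, 86), -1)))), -1) = Pow(Add(-259104, Add(Rational(21336, 30487), Mul(15655, Rational(86, 199927)))), -1) = Pow(Add(-259104, Add(Rational(21336, 30487), Rational(1346330, 199927))), -1) = Pow(Add(-259104, Rational(45311205182, 6095174449)), -1) = Pow(Rational(-1579238769228514, 6095174449), -1) = Rational(-6095174449, 1579238769228514)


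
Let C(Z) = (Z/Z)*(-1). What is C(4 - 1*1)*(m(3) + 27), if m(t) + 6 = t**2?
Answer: -30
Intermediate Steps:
m(t) = -6 + t**2
C(Z) = -1 (C(Z) = 1*(-1) = -1)
C(4 - 1*1)*(m(3) + 27) = -((-6 + 3**2) + 27) = -((-6 + 9) + 27) = -(3 + 27) = -1*30 = -30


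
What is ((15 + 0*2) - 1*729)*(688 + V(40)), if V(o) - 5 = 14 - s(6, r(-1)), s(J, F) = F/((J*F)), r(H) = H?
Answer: -504679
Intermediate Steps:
s(J, F) = 1/J (s(J, F) = F/((F*J)) = F*(1/(F*J)) = 1/J)
V(o) = 113/6 (V(o) = 5 + (14 - 1/6) = 5 + (14 - 1*⅙) = 5 + (14 - ⅙) = 5 + 83/6 = 113/6)
((15 + 0*2) - 1*729)*(688 + V(40)) = ((15 + 0*2) - 1*729)*(688 + 113/6) = ((15 + 0) - 729)*(4241/6) = (15 - 729)*(4241/6) = -714*4241/6 = -504679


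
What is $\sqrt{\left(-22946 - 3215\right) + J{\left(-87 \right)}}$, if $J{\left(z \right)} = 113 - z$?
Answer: $i \sqrt{25961} \approx 161.12 i$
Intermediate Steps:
$\sqrt{\left(-22946 - 3215\right) + J{\left(-87 \right)}} = \sqrt{\left(-22946 - 3215\right) + \left(113 - -87\right)} = \sqrt{-26161 + \left(113 + 87\right)} = \sqrt{-26161 + 200} = \sqrt{-25961} = i \sqrt{25961}$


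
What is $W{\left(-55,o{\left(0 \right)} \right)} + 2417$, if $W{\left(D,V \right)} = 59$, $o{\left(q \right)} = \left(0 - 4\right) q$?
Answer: $2476$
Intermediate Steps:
$o{\left(q \right)} = - 4 q$
$W{\left(-55,o{\left(0 \right)} \right)} + 2417 = 59 + 2417 = 2476$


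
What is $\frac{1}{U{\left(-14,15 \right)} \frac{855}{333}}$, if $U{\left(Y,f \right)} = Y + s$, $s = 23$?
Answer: $\frac{37}{855} \approx 0.043275$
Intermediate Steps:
$U{\left(Y,f \right)} = 23 + Y$ ($U{\left(Y,f \right)} = Y + 23 = 23 + Y$)
$\frac{1}{U{\left(-14,15 \right)} \frac{855}{333}} = \frac{1}{\left(23 - 14\right) \frac{855}{333}} = \frac{1}{9 \cdot 855 \cdot \frac{1}{333}} = \frac{1}{9 \cdot \frac{95}{37}} = \frac{1}{9} \cdot \frac{37}{95} = \frac{37}{855}$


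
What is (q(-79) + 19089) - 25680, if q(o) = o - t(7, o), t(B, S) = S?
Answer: -6591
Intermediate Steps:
q(o) = 0 (q(o) = o - o = 0)
(q(-79) + 19089) - 25680 = (0 + 19089) - 25680 = 19089 - 25680 = -6591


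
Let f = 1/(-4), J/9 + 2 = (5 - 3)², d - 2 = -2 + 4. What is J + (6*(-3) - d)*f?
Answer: 47/2 ≈ 23.500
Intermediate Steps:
d = 4 (d = 2 + (-2 + 4) = 2 + 2 = 4)
J = 18 (J = -18 + 9*(5 - 3)² = -18 + 9*2² = -18 + 9*4 = -18 + 36 = 18)
f = -¼ ≈ -0.25000
J + (6*(-3) - d)*f = 18 + (6*(-3) - 1*4)*(-¼) = 18 + (-18 - 4)*(-¼) = 18 - 22*(-¼) = 18 + 11/2 = 47/2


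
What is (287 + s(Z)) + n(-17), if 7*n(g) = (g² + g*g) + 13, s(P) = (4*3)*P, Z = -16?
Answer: 1256/7 ≈ 179.43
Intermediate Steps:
s(P) = 12*P
n(g) = 13/7 + 2*g²/7 (n(g) = ((g² + g*g) + 13)/7 = ((g² + g²) + 13)/7 = (2*g² + 13)/7 = (13 + 2*g²)/7 = 13/7 + 2*g²/7)
(287 + s(Z)) + n(-17) = (287 + 12*(-16)) + (13/7 + (2/7)*(-17)²) = (287 - 192) + (13/7 + (2/7)*289) = 95 + (13/7 + 578/7) = 95 + 591/7 = 1256/7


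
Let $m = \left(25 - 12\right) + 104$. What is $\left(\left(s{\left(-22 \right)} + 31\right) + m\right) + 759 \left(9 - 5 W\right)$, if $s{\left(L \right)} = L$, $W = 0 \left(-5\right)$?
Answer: $6957$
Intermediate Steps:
$W = 0$
$m = 117$ ($m = 13 + 104 = 117$)
$\left(\left(s{\left(-22 \right)} + 31\right) + m\right) + 759 \left(9 - 5 W\right) = \left(\left(-22 + 31\right) + 117\right) + 759 \left(9 - 0\right) = \left(9 + 117\right) + 759 \left(9 + 0\right) = 126 + 759 \cdot 9 = 126 + 6831 = 6957$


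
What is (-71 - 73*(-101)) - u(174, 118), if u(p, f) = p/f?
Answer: 430731/59 ≈ 7300.5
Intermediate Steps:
(-71 - 73*(-101)) - u(174, 118) = (-71 - 73*(-101)) - 174/118 = (-71 + 7373) - 174/118 = 7302 - 1*87/59 = 7302 - 87/59 = 430731/59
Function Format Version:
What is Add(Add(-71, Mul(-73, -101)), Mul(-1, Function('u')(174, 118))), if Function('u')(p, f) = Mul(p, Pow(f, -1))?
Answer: Rational(430731, 59) ≈ 7300.5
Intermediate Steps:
Add(Add(-71, Mul(-73, -101)), Mul(-1, Function('u')(174, 118))) = Add(Add(-71, Mul(-73, -101)), Mul(-1, Mul(174, Pow(118, -1)))) = Add(Add(-71, 7373), Mul(-1, Mul(174, Rational(1, 118)))) = Add(7302, Mul(-1, Rational(87, 59))) = Add(7302, Rational(-87, 59)) = Rational(430731, 59)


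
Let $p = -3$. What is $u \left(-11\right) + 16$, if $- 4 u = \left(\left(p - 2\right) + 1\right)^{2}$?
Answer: $60$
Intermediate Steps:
$u = -4$ ($u = - \frac{\left(\left(-3 - 2\right) + 1\right)^{2}}{4} = - \frac{\left(-5 + 1\right)^{2}}{4} = - \frac{\left(-4\right)^{2}}{4} = \left(- \frac{1}{4}\right) 16 = -4$)
$u \left(-11\right) + 16 = \left(-4\right) \left(-11\right) + 16 = 44 + 16 = 60$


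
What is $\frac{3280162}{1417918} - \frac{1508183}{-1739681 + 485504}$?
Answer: $\frac{3126191779834}{889160071743} \approx 3.5159$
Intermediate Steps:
$\frac{3280162}{1417918} - \frac{1508183}{-1739681 + 485504} = 3280162 \cdot \frac{1}{1417918} - \frac{1508183}{-1254177} = \frac{1640081}{708959} - - \frac{1508183}{1254177} = \frac{1640081}{708959} + \frac{1508183}{1254177} = \frac{3126191779834}{889160071743}$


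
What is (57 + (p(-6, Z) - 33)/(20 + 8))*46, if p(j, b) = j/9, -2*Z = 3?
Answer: 107801/42 ≈ 2566.7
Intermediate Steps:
Z = -3/2 (Z = -½*3 = -3/2 ≈ -1.5000)
p(j, b) = j/9 (p(j, b) = j*(⅑) = j/9)
(57 + (p(-6, Z) - 33)/(20 + 8))*46 = (57 + ((⅑)*(-6) - 33)/(20 + 8))*46 = (57 + (-⅔ - 33)/28)*46 = (57 - 101/3*1/28)*46 = (57 - 101/84)*46 = (4687/84)*46 = 107801/42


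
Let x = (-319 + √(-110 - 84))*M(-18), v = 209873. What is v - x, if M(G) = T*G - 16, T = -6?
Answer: 239221 - 92*I*√194 ≈ 2.3922e+5 - 1281.4*I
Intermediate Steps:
M(G) = -16 - 6*G (M(G) = -6*G - 16 = -16 - 6*G)
x = -29348 + 92*I*√194 (x = (-319 + √(-110 - 84))*(-16 - 6*(-18)) = (-319 + √(-194))*(-16 + 108) = (-319 + I*√194)*92 = -29348 + 92*I*√194 ≈ -29348.0 + 1281.4*I)
v - x = 209873 - (-29348 + 92*I*√194) = 209873 + (29348 - 92*I*√194) = 239221 - 92*I*√194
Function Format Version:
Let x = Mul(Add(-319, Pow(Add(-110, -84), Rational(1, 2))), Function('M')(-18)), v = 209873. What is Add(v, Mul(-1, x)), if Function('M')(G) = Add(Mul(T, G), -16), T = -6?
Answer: Add(239221, Mul(-92, I, Pow(194, Rational(1, 2)))) ≈ Add(2.3922e+5, Mul(-1281.4, I))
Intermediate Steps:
Function('M')(G) = Add(-16, Mul(-6, G)) (Function('M')(G) = Add(Mul(-6, G), -16) = Add(-16, Mul(-6, G)))
x = Add(-29348, Mul(92, I, Pow(194, Rational(1, 2)))) (x = Mul(Add(-319, Pow(Add(-110, -84), Rational(1, 2))), Add(-16, Mul(-6, -18))) = Mul(Add(-319, Pow(-194, Rational(1, 2))), Add(-16, 108)) = Mul(Add(-319, Mul(I, Pow(194, Rational(1, 2)))), 92) = Add(-29348, Mul(92, I, Pow(194, Rational(1, 2)))) ≈ Add(-29348., Mul(1281.4, I)))
Add(v, Mul(-1, x)) = Add(209873, Mul(-1, Add(-29348, Mul(92, I, Pow(194, Rational(1, 2)))))) = Add(209873, Add(29348, Mul(-92, I, Pow(194, Rational(1, 2))))) = Add(239221, Mul(-92, I, Pow(194, Rational(1, 2))))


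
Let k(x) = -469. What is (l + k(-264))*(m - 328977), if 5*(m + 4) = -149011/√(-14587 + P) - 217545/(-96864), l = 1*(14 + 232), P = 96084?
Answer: 2368733657575/32288 + 33229453*√81497/407485 ≈ 7.3386e+7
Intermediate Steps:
l = 246 (l = 1*246 = 246)
m = -114649/32288 - 149011*√81497/407485 (m = -4 + (-149011/√(-14587 + 96084) - 217545/(-96864))/5 = -4 + (-149011*√81497/81497 - 217545*(-1/96864))/5 = -4 + (-149011*√81497/81497 + 72515/32288)/5 = -4 + (72515/32288 - 149011*√81497/81497)/5 = -4 + (14503/32288 - 149011*√81497/407485) = -114649/32288 - 149011*√81497/407485 ≈ -107.95)
(l + k(-264))*(m - 328977) = (246 - 469)*((-114649/32288 - 149011*√81497/407485) - 328977) = -223*(-10622124025/32288 - 149011*√81497/407485) = 2368733657575/32288 + 33229453*√81497/407485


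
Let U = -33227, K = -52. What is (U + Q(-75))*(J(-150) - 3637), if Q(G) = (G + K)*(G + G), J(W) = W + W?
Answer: 55814849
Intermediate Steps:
J(W) = 2*W
Q(G) = 2*G*(-52 + G) (Q(G) = (G - 52)*(G + G) = (-52 + G)*(2*G) = 2*G*(-52 + G))
(U + Q(-75))*(J(-150) - 3637) = (-33227 + 2*(-75)*(-52 - 75))*(2*(-150) - 3637) = (-33227 + 2*(-75)*(-127))*(-300 - 3637) = (-33227 + 19050)*(-3937) = -14177*(-3937) = 55814849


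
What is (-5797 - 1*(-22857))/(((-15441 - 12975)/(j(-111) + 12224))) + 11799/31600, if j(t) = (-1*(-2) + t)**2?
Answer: -67680071873/4676800 ≈ -14471.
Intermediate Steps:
j(t) = (2 + t)**2
(-5797 - 1*(-22857))/(((-15441 - 12975)/(j(-111) + 12224))) + 11799/31600 = (-5797 - 1*(-22857))/(((-15441 - 12975)/((2 - 111)**2 + 12224))) + 11799/31600 = (-5797 + 22857)/((-28416/((-109)**2 + 12224))) + 11799*(1/31600) = 17060/((-28416/(11881 + 12224))) + 11799/31600 = 17060/((-28416/24105)) + 11799/31600 = 17060/((-28416*1/24105)) + 11799/31600 = 17060/(-9472/8035) + 11799/31600 = 17060*(-8035/9472) + 11799/31600 = -34269275/2368 + 11799/31600 = -67680071873/4676800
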